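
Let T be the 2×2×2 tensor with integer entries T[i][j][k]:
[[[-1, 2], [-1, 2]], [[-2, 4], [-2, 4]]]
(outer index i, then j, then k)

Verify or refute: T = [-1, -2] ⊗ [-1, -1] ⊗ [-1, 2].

Yes

Reconstruct entrywise from the claimed factors. For example, T[0,0,1] = 2 and Σₗ aₗ[0]bₗ[0]cₗ[1] = (-1)·(-1)·(2) = 2; checking all 8 entries, every one matches. The claim holds.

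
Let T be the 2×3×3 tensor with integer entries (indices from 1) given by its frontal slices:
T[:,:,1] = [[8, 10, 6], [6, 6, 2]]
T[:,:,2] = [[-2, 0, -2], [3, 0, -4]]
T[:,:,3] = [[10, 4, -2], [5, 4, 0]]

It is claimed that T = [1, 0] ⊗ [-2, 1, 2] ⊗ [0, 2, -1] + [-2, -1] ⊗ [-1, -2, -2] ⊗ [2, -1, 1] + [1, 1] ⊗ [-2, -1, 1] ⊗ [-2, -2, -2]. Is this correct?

Reconstruct entry (1,1,3) from the claimed factors: Σₗ aₗ[1]bₗ[1]cₗ[3] = (1)·(-2)·(-1) + (-2)·(-1)·(1) + (1)·(-2)·(-2) = 8, but T[1,1,3] = 10. The claim is false.

No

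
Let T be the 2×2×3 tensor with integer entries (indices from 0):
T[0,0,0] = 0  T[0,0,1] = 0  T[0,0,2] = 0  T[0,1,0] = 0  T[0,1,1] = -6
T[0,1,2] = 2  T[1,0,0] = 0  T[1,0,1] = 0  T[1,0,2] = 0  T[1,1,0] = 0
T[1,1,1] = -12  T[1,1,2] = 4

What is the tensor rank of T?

Lower bound: T ≠ 0 (e.g. T[0,1,1] = -6), so rank(T) ≥ 1.
Upper bound: the mode-1 fibre T[:,1,1] = [-6, -12] gives a = [1, 2] (primitive direction); the mode-2 fibre T[0,:,1] = [0, -6] gives b = [0, 1]; then c[k] = T[0,1,k] / (a[0]·b[1]) = [0, -6, 2] / 1 = [0, -6, 2].
Expanding [1, 2] ⊗ [0, 1] ⊗ [0, -6, 2] reproduces all 12 entries of T, so T = [1, 2] ⊗ [0, 1] ⊗ [0, -6, 2] and rank(T) ≤ 1.
These bounds meet, so rank(T) = 1.

1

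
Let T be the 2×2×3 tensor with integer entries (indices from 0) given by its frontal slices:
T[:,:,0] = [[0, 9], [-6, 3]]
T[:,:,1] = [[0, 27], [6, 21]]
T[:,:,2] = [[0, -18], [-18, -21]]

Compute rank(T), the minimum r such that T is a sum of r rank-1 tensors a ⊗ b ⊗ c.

Lower bound: in the mode-3 unfolding of T (rows indexed by k, columns by (i,j)) the 2×2 minor on rows k ∈ {0, 1}, columns (i,j) ∈ {(0,1), (1,0)} is det [[9, -6], [27, 6]] = 216 ≠ 0, so that unfolding has rank ≥ 2 and hence rank(T) ≥ 2 (CP rank is at least every unfolding rank, though it can be larger).
Upper bound: with S_k = T[:,:,k], the two rank-1 terms a₁b₁ᵀ, a₂b₂ᵀ are the rank-1 members of the pencil x·S₀ + y·S₁.
det(x·S₀ + y·S₁) is 54·x² + 108·xy − 162·y² = 54·(x + 3·y)(x − y), vanishing at (x:y) = (3:-1) and (1:1).
M₁ = 3·S₀ − S₁ = [[0, 0], [-24, -12]] = (-12)·(0, 1)(2, 1)ᵀ and M₂ = S₀ + S₁ = [[0, 36], [0, 24]] = 12·(3, 2)(0, 1)ᵀ, so take a₁ = (0, 1), b₁ = (2, 1), a₂ = (3, 2), b₂ = (0, 1).
Each slice is an integer combination of E₁ = a₁b₁ᵀ and E₂ = a₂b₂ᵀ: S₀ = −3·E₁ + 3·E₂, S₁ = 3·E₁ + 9·E₂, S₂ = −9·E₁ − 6·E₂; reading off coefficients, c₁ = (-3, 3, -9) and c₂ = (3, 9, -6).
Hence T = (0, 1) ⊗ (2, 1) ⊗ (-3, 3, -9) + (3, 2) ⊗ (0, 1) ⊗ (3, 9, -6), so rank(T) ≤ 2.
These bounds meet, so rank(T) = 2.

2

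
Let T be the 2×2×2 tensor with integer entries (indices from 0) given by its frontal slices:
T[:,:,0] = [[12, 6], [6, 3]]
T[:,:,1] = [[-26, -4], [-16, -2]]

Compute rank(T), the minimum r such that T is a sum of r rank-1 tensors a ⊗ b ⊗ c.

2

Lower bound: in the mode-1 unfolding of T (rows indexed by i, columns by (j,k)) the 2×2 minor on rows i ∈ {0, 1}, columns (j,k) ∈ {(0,0), (0,1)} is det [[12, -26], [6, -16]] = -36 ≠ 0, so that unfolding has rank ≥ 2 and hence rank(T) ≥ 2 (CP rank is at least every unfolding rank, though it can be larger).
Upper bound: with S_k = T[:,:,k], the two rank-1 terms a₁b₁ᵀ, a₂b₂ᵀ are the rank-1 members of the pencil x·S₀ + y·S₁.
det(x·S₀ + y·S₁) is 18·xy − 12·y² = 6·(3·x − 2·y)(y), vanishing at (x:y) = (2:3) and (1:0).
M₁ = 2·S₀ + 3·S₁ = [[-54, 0], [-36, 0]] = (-18)·(3, 2)(1, 0)ᵀ and M₂ = S₀ = [[12, 6], [6, 3]] = 3·(2, 1)(2, 1)ᵀ, so take a₁ = (3, 2), b₁ = (1, 0), a₂ = (2, 1), b₂ = (2, 1).
Each slice is an integer combination of E₁ = a₁b₁ᵀ and E₂ = a₂b₂ᵀ: S₀ = 3·E₂, S₁ = −6·E₁ − 2·E₂; reading off coefficients, c₁ = (0, -6) and c₂ = (3, -2).
Hence T = (3, 2) ⊗ (1, 0) ⊗ (0, -6) + (2, 1) ⊗ (2, 1) ⊗ (3, -2), so rank(T) ≤ 2.
These bounds meet, so rank(T) = 2.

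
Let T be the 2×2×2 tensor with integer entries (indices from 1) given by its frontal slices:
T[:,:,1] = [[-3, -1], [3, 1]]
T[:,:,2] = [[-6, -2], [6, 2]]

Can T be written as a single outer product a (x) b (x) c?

If T = a (x) b (x) c then every fibre of T is a multiple of the corresponding factor, so read the factors off the fibres through the nonzero entry T[1,1,1] = -3.
The mode-1 fibre T[:,1,1] = [-3, 3] gives a = (1, -1) (primitive direction); the mode-2 fibre T[1,:,1] = [-3, -1] gives b = (3, 1); then c[k] = T[1,1,k] / (a[1]·b[1]) = [-3, -6] / 3 = (-1, -2).
Expanding (1, -1) (x) (3, 1) (x) (-1, -2) reproduces all 8 entries of T, so T = (1, -1) (x) (3, 1) (x) (-1, -2) and rank(T) ≤ 1.
Equivalently every frontal slice T[:,:,k] is c[k] times the rank-1 matrix (1, -1) (x) (3, 1). So T has rank 1 (it is nonzero).

Yes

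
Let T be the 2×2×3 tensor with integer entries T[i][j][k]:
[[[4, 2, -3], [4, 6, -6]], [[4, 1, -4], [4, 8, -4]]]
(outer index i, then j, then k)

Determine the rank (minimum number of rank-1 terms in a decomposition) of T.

Lower bound: the mode-3 unfolding of T (rows indexed by k, columns by (i,j) = (0,0), (0,1), (1,0), (1,1)) is [[4, 4, 4, 4], [2, 6, 1, 8], [-3, -6, -4, -4]].
There the 3×3 minor on rows k ∈ {0, 1, 2}, columns (i,j) ∈ {(0,0), (0,1), (1,0)} is det [[4, 4, 4], [2, 6, 1], [-3, -6, -4]] = -28 ≠ 0, so this unfolding has rank ≥ 3; CP rank is at least every unfolding rank, so rank(T) ≥ 3. (This is only a lower bound: in general the CP rank may exceed every unfolding rank, so we still need to exhibit 3 rank-1 terms summing to T.)
Upper bound: T is a sum of 3 rank-1 terms, T = (1, 1) ⊗ (1, 0) ⊗ (2, 1, 2) + (1, 1) ⊗ (1, 2) ⊗ (2, 2, -4) + (1, 2) ⊗ (1, -2) ⊗ (0, -1, -1) (one valid choice — decompositions are not unique — normalised so each a, b is primitive with positive first nonzero entry; check it by expanding all entries), so rank(T) ≤ 3.
These bounds meet, so rank(T) = 3.

3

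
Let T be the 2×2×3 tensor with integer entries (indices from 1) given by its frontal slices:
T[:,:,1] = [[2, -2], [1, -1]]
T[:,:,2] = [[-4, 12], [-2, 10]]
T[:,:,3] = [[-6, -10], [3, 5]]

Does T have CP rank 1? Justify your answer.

The mode-3 unfolding of T (rows indexed by k, columns by (i,j) = (1,1), (1,2), (2,1), (2,2)) is [[2, -2, 1, -1], [-4, 12, -2, 10], [-6, -10, 3, 5]].
There the 3×3 minor on rows k ∈ {1, 2, 3}, columns (i,j) ∈ {(1,1), (1,2), (2,1)} is det [[2, -2, 1], [-4, 12, -2], [-6, -10, 3]] = 96 ≠ 0, so this unfolding has rank ≥ 3; CP rank is at least every unfolding rank, so rank(T) ≥ 3.
In particular rank(T) ≥ 3 > 1, so T is not rank-1.

No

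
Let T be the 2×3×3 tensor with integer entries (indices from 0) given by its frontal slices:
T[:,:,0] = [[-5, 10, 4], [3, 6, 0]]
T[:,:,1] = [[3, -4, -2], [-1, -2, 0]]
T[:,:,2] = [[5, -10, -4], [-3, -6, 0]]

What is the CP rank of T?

2

Lower bound: the mode-3 unfolding of T (rows indexed by k, columns by (i,j) = (0,0), (0,1), (0,2), (1,0), (1,1), (1,2)) is [[-5, 10, 4, 3, 6, 0], [3, -4, -2, -1, -2, 0], [5, -10, -4, -3, -6, 0]].
There the 2×2 minor on rows k ∈ {0, 1}, columns (i,j) ∈ {(0,0), (0,1)} is det [[-5, 10], [3, -4]] = -10 ≠ 0, so this unfolding has rank ≥ 2; CP rank is at least every unfolding rank, so rank(T) ≥ 2. (This is only a lower bound: in general the CP rank may exceed every unfolding rank, so we still need to exhibit 2 rank-1 terms summing to T.)
Upper bound — finding two terms. Write S_k = T[:,:,k] for the frontal slices: S₀ = [[-5, 10, 4], [3, 6, 0]], S₁ = [[3, -4, -2], [-1, -2, 0]], S₂ = [[5, -10, -4], [-3, -6, 0]].
If T = a₁ ⊗ b₁ ⊗ c₁ + a₂ ⊗ b₂ ⊗ c₂ then each S_k = c₁[k]·a₁b₁ᵀ + c₂[k]·a₂b₂ᵀ. S₀ and S₁ are linearly independent, so a₁b₁ᵀ and a₂b₂ᵀ must span the same plane of matrices: they are the rank-1 matrices of the form x·S₀ + y·S₁.
The 2×2 minor of x·S₀ + y·S₁ on rows {0,1}, columns {0,1} is −60·x² + 50·xy − 10·y² = (-10)·(3·x − y)(2·x − y), vanishing at (x:y) = (1:3) and (1:2).
M₁ = S₀ + 3·S₁ = [[4, -2, -2], [0, 0, 0]] = 2·[1, 0][2, -1, -1]ᵀ and M₂ = S₀ + 2·S₁ = [[1, 2, 0], [1, 2, 0]] = [1, 1][1, 2, 0]ᵀ, so take a₁ = [1, 0], b₁ = [2, -1, -1], a₂ = [1, 1], b₂ = [1, 2, 0].
Each slice is an integer combination of E₁ = a₁b₁ᵀ and E₂ = a₂b₂ᵀ: S₀ = −4·E₁ + 3·E₂, S₁ = 2·E₁ − E₂, S₂ = 4·E₁ − 3·E₂; reading off coefficients, c₁ = [-4, 2, 4] and c₂ = [3, -1, -3].
Hence T = [1, 0] ⊗ [2, -1, -1] ⊗ [-4, 2, 4] + [1, 1] ⊗ [1, 2, 0] ⊗ [3, -1, -3], so rank(T) ≤ 2.
These bounds meet, so rank(T) = 2.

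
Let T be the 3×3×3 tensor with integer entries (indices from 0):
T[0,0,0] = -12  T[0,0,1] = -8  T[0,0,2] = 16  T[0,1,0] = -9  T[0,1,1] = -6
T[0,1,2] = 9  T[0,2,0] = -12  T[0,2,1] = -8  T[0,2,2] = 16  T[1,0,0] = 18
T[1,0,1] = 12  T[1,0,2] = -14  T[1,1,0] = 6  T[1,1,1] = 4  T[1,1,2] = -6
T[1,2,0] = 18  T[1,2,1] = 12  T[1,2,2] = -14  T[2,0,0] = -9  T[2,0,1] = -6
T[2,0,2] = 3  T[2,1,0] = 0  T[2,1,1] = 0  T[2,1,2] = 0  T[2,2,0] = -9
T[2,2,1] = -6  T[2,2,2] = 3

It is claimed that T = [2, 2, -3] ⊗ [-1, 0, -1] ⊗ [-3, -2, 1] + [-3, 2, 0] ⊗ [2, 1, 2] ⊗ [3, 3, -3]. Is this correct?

No

Reconstruct entry (0,0,1) from the claimed factors: Σₗ aₗ[0]bₗ[0]cₗ[1] = (2)·(-1)·(-2) + (-3)·(2)·(3) = -14, but T[0,0,1] = -8. The claim is false.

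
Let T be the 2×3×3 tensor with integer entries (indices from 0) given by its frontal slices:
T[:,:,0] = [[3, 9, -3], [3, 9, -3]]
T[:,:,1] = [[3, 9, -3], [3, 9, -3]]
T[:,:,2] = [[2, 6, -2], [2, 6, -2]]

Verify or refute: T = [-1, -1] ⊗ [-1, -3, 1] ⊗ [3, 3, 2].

Reconstruct entrywise from the claimed factors. For example, T[0,2,2] = -2 and Σₗ aₗ[0]bₗ[2]cₗ[2] = (-1)·(1)·(2) = -2; checking all 18 entries, every one matches. The claim holds.

Yes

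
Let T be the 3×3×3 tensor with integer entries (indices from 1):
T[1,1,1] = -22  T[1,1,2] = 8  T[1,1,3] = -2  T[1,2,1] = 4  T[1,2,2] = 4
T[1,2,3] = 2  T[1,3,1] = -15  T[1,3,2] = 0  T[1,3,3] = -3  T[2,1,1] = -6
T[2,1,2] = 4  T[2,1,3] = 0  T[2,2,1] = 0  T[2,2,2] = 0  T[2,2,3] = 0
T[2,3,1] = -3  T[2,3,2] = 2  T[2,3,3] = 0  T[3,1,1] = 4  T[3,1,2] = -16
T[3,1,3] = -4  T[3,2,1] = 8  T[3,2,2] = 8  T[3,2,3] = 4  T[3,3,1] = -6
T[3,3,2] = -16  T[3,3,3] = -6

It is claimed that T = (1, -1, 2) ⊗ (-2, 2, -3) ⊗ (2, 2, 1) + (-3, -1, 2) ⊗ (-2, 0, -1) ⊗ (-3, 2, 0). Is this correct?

No

Reconstruct entry (2,1,1) from the claimed factors: Σₗ aₗ[2]bₗ[1]cₗ[1] = (-1)·(-2)·(2) + (-1)·(-2)·(-3) = -2, but T[2,1,1] = -6. The claim is false.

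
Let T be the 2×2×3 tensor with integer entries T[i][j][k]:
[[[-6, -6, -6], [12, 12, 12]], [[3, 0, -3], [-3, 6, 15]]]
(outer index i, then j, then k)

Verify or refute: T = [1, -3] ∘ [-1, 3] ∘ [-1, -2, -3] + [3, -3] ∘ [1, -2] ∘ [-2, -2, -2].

Reconstruct entry (0,0,0) from the claimed factors: Σₗ aₗ[0]bₗ[0]cₗ[0] = (1)·(-1)·(-1) + (3)·(1)·(-2) = -5, but T[0,0,0] = -6. The claim is false.

No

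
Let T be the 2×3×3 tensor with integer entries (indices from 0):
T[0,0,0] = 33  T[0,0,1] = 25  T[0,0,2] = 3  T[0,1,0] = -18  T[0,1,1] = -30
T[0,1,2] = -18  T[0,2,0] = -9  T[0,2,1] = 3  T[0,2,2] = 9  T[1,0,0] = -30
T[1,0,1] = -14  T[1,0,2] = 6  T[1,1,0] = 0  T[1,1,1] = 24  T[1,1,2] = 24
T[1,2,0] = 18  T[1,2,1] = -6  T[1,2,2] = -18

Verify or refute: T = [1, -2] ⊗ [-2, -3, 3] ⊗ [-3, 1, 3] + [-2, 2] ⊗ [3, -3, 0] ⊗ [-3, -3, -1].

No

Reconstruct entry (0,0,0) from the claimed factors: Σₗ aₗ[0]bₗ[0]cₗ[0] = (1)·(-2)·(-3) + (-2)·(3)·(-3) = 24, but T[0,0,0] = 33. The claim is false.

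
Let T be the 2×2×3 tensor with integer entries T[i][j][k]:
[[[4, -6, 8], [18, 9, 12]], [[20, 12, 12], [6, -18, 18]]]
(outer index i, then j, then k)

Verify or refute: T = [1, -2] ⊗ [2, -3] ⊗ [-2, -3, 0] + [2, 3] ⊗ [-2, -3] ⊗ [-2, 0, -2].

Yes

Reconstruct entrywise from the claimed factors. For example, T[1,0,2] = 12 and Σₗ aₗ[1]bₗ[0]cₗ[2] = (-2)·(2)·(0) + (3)·(-2)·(-2) = 12; checking all 12 entries, every one matches. The claim holds.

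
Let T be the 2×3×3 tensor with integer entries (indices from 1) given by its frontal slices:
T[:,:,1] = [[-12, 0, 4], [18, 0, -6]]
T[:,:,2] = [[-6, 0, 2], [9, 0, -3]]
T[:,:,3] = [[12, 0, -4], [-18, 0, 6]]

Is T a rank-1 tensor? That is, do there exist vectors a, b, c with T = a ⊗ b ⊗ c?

Yes

The mode-1 fibre T[:,1,1] = [-12, 18] gives a = [2, -3] (primitive direction); the mode-2 fibre T[1,:,1] = [-12, 0, 4] gives b = [3, 0, -1]; then c[k] = T[1,1,k] / (a[1]·b[1]) = [-12, -6, 12] / 6 = [-2, -1, 2].
Expanding [2, -3] ⊗ [3, 0, -1] ⊗ [-2, -1, 2] reproduces all 18 entries of T, so T = [2, -3] ⊗ [3, 0, -1] ⊗ [-2, -1, 2] and rank(T) ≤ 1.
Equivalently every frontal slice T[:,:,k] is c[k] times the rank-1 matrix [2, -3] ⊗ [3, 0, -1]. So T has rank 1 (it is nonzero).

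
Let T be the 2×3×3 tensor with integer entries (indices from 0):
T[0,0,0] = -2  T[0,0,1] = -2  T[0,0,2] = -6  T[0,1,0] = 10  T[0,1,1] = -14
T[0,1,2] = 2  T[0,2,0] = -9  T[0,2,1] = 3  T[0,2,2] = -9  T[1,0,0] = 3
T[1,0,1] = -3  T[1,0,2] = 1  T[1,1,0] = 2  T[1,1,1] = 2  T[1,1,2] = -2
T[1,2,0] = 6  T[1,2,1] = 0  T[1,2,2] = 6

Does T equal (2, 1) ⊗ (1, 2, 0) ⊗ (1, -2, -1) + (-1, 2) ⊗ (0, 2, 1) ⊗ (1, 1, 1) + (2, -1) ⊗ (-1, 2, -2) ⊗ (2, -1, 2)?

Reconstruct entrywise from the claimed factors. For example, T[0,0,1] = -2 and Σₗ aₗ[0]bₗ[0]cₗ[1] = (2)·(1)·(-2) + (-1)·(0)·(1) + (2)·(-1)·(-1) = -2; checking all 18 entries, every one matches. The claim holds.

Yes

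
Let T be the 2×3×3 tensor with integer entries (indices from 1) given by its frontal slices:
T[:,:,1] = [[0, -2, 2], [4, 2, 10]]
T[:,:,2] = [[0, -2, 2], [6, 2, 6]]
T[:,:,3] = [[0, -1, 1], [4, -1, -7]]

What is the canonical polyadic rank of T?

Lower bound: the mode-2 unfolding of T (rows indexed by j, columns by (i,k) = (1,1), (1,2), (1,3), (2,1), (2,2), (2,3)) is [[0, 0, 0, 4, 6, 4], [-2, -2, -1, 2, 2, -1], [2, 2, 1, 10, 6, -7]].
There the 3×3 minor on rows j ∈ {1, 2, 3}, columns (i,k) ∈ {(1,1), (2,1), (2,2)} is det [[0, 4, 6], [-2, 2, 2], [2, 10, 6]] = -80 ≠ 0, so this unfolding has rank ≥ 3; CP rank is at least every unfolding rank, so rank(T) ≥ 3. (Flattening ranks never certify an upper bound on CP rank; for that we must actually write T with 3 rank-1 terms.)
Upper bound: T is a sum of 3 rank-1 terms, T = [0, 1] ⊗ [1, 1, 2] ⊗ [4, 2, -4] + [0, 1] ⊗ [2, 1, 0] ⊗ [0, 2, 4] + [1, 1] ⊗ [0, 1, -1] ⊗ [-2, -2, -1] (one valid choice — decompositions are not unique — normalised so each a, b is primitive with positive first nonzero entry; check it by expanding all entries), so rank(T) ≤ 3.
These bounds meet, so rank(T) = 3.

3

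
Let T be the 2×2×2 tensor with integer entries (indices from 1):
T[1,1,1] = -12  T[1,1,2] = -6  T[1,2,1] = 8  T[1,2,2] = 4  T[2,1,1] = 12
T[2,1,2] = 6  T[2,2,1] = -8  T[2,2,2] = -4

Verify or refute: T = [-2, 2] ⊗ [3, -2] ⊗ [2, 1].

Reconstruct entrywise from the claimed factors. For example, T[2,1,1] = 12 and Σₗ aₗ[2]bₗ[1]cₗ[1] = (2)·(3)·(2) = 12; checking all 8 entries, every one matches. The claim holds.

Yes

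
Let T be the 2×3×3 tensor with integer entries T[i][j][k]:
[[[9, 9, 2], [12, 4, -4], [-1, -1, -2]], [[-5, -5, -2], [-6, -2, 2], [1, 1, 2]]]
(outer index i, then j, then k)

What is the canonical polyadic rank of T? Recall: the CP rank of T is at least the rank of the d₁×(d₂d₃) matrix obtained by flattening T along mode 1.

Lower bound: the mode-2 unfolding of T (rows indexed by j, columns by (i,k) = (0,0), (0,1), (0,2), (1,0), (1,1), (1,2)) is [[9, 9, 2, -5, -5, -2], [12, 4, -4, -6, -2, 2], [-1, -1, -2, 1, 1, 2]].
There the 3×3 minor on rows j ∈ {0, 1, 2}, columns (i,k) ∈ {(0,0), (0,1), (0,2)} is det [[9, 9, 2], [12, 4, -4], [-1, -1, -2]] = 128 ≠ 0, so this unfolding has rank ≥ 3; CP rank is at least every unfolding rank, so rank(T) ≥ 3. (Flattening ranks never certify an upper bound on CP rank; for that we must actually write T with 3 rank-1 terms.)
Upper bound: T is a sum of 3 rank-1 terms, T = [1, -1] (x) [1, 0, -1] (x) [1, 1, 2] + [2, -1] (x) [0, 1, 0] (x) [2, -2, -2] + [2, -1] (x) [1, 1, 0] (x) [4, 4, 0] (one valid choice — decompositions are not unique — normalised so each a, b is primitive with positive first nonzero entry; check it by expanding all entries), so rank(T) ≤ 3.
These bounds meet, so rank(T) = 3.
Check entry T[1,2,2] = 2: (-1)·(-1)·(2) + (-1)·(0)·(-2) + (-1)·(0)·(0) = 2.

3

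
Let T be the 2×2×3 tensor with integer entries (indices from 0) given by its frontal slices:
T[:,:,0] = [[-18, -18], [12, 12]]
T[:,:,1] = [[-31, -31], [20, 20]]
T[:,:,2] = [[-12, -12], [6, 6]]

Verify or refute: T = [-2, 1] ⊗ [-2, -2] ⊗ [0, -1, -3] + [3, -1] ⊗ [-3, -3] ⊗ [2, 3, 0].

No

Reconstruct entry (1,0,0) from the claimed factors: Σₗ aₗ[1]bₗ[0]cₗ[0] = (1)·(-2)·(0) + (-1)·(-3)·(2) = 6, but T[1,0,0] = 12. The claim is false.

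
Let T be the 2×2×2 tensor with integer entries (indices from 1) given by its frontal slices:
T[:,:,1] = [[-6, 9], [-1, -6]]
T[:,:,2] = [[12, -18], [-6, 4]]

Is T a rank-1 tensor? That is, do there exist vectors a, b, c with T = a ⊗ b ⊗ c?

The mode-2 unfolding of T (rows indexed by j, columns by (i,k) = (1,1), (1,2), (2,1), (2,2)) is [[-6, 12, -1, -6], [9, -18, -6, 4]].
There the 2×2 minor on rows j ∈ {1, 2}, columns (i,k) ∈ {(1,1), (2,1)} is det [[-6, -1], [9, -6]] = 45 ≠ 0, so this unfolding has rank ≥ 2; CP rank is at least every unfolding rank, so rank(T) ≥ 2.
In particular rank(T) ≥ 2 > 1, so T is not rank-1.

No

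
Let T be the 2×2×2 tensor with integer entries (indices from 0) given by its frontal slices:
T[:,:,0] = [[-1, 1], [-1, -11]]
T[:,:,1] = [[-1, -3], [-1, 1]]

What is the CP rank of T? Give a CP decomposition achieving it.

rank(T) = 2

Lower bound: in the mode-1 unfolding of T (rows indexed by i, columns by (j,k)) the 2×2 minor on rows i ∈ {0, 1}, columns (j,k) ∈ {(0,0), (1,0)} is det [[-1, 1], [-1, -11]] = 12 ≠ 0, so that unfolding has rank ≥ 2 and hence rank(T) ≥ 2 (CP rank is at least every unfolding rank, though it can be larger).
Upper bound: with S_k = T[:,:,k], the two rank-1 terms a₁b₁ᵀ, a₂b₂ᵀ are the rank-1 members of the pencil x·S₀ + y·S₁.
det(x·S₀ + y·S₁) is 12·x² + 8·xy − 4·y² = 4·(3·x − y)(x + y), vanishing at (x:y) = (1:3) and (1:-1).
M₁ = S₀ + 3·S₁ = [[-4, -8], [-4, -8]] = (-4)·[1, 1][1, 2]ᵀ and M₂ = S₀ − S₁ = [[0, 4], [0, -12]] = 4·[1, -3][0, 1]ᵀ, so take a₁ = [1, 1], b₁ = [1, 2], a₂ = [1, -3], b₂ = [0, 1].
Each slice is an integer combination of E₁ = a₁b₁ᵀ and E₂ = a₂b₂ᵀ: S₀ = −E₁ + 3·E₂, S₁ = −E₁ − E₂; reading off coefficients, c₁ = [-1, -1] and c₂ = [3, -1].
Hence T = [1, 1] ⊗ [1, 2] ⊗ [-1, -1] + [1, -3] ⊗ [0, 1] ⊗ [3, -1], so rank(T) ≤ 2.
These bounds meet, so rank(T) = 2.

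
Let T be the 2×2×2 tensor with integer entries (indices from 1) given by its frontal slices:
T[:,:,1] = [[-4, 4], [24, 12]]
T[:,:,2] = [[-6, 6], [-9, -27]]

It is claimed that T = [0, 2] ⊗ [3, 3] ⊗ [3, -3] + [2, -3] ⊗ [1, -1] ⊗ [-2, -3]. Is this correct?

Yes

Reconstruct entrywise from the claimed factors. For example, T[2,1,1] = 24 and Σₗ aₗ[2]bₗ[1]cₗ[1] = (2)·(3)·(3) + (-3)·(1)·(-2) = 24; checking all 8 entries, every one matches. The claim holds.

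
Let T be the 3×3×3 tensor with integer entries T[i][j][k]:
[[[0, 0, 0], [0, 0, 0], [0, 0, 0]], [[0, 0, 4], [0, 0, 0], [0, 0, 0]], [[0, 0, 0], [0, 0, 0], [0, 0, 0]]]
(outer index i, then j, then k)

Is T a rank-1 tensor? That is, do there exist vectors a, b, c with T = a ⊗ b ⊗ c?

Yes

If T = a ⊗ b ⊗ c then every fibre of T is a multiple of the corresponding factor, so read the factors off the fibres through the nonzero entry T[1,0,2] = 4.
The mode-1 fibre T[:,0,2] = [0, 4, 0] gives a = [0, 1, 0] (primitive direction); the mode-2 fibre T[1,:,2] = [4, 0, 0] gives b = [1, 0, 0]; then c[k] = T[1,0,k] / (a[1]·b[0]) = [0, 0, 4] / 1 = [0, 0, 4].
Expanding [0, 1, 0] ⊗ [1, 0, 0] ⊗ [0, 0, 4] reproduces all 27 entries of T, so T = [0, 1, 0] ⊗ [1, 0, 0] ⊗ [0, 0, 4] and rank(T) ≤ 1.
Equivalently every frontal slice T[:,:,k] is c[k] times the rank-1 matrix [0, 1, 0] ⊗ [1, 0, 0]. So T has rank 1 (it is nonzero).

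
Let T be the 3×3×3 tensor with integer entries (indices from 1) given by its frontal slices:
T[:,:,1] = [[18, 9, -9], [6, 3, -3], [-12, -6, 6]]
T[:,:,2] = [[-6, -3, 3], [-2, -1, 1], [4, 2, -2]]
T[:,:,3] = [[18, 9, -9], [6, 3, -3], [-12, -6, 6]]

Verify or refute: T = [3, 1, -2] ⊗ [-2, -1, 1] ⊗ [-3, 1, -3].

Reconstruct entrywise from the claimed factors. For example, T[2,1,1] = 6 and Σₗ aₗ[2]bₗ[1]cₗ[1] = (1)·(-2)·(-3) = 6; checking all 27 entries, every one matches. The claim holds.

Yes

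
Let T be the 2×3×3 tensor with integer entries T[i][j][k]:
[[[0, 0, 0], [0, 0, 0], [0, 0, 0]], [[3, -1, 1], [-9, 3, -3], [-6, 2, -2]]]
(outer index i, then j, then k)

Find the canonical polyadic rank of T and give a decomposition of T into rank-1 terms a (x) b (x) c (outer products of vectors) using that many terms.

rank(T) = 1

Lower bound: T ≠ 0 (e.g. T[1,0,0] = 3), so rank(T) ≥ 1.
Upper bound: if T = a (x) b (x) c then every fibre of T is a multiple of the corresponding factor, so read the factors off the fibres through the nonzero entry T[1,0,0] = 3.
The mode-1 fibre T[:,0,0] = [0, 3] gives a = [0, 1] (primitive direction); the mode-2 fibre T[1,:,0] = [3, -9, -6] gives b = [1, -3, -2]; then c[k] = T[1,0,k] / (a[1]·b[0]) = [3, -1, 1] / 1 = [3, -1, 1].
Expanding [0, 1] (x) [1, -3, -2] (x) [3, -1, 1] reproduces all 18 entries of T, so T = [0, 1] (x) [1, -3, -2] (x) [3, -1, 1] and rank(T) ≤ 1.
These bounds meet, so rank(T) = 1.
Check entry T[0,1,2] = 0: (0)·(-3)·(1) = 0.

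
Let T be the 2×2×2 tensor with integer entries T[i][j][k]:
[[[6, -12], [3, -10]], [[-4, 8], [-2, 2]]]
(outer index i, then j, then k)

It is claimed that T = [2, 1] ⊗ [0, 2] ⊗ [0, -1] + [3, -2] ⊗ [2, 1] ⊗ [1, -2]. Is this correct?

Yes

Reconstruct entrywise from the claimed factors. For example, T[0,0,0] = 6 and Σₗ aₗ[0]bₗ[0]cₗ[0] = (2)·(0)·(0) + (3)·(2)·(1) = 6; checking all 8 entries, every one matches. The claim holds.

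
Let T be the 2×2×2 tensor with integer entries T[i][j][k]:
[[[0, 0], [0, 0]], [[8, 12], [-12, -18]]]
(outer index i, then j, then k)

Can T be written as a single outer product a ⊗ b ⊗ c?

If T = a ⊗ b ⊗ c then every fibre of T is a multiple of the corresponding factor, so read the factors off the fibres through the nonzero entry T[1,0,0] = 8.
The mode-1 fibre T[:,0,0] = [0, 8] gives a = [0, 1] (primitive direction); the mode-2 fibre T[1,:,0] = [8, -12] gives b = [2, -3]; then c[k] = T[1,0,k] / (a[1]·b[0]) = [8, 12] / 2 = [4, 6].
Expanding [0, 1] ⊗ [2, -3] ⊗ [4, 6] reproduces all 8 entries of T, so T = [0, 1] ⊗ [2, -3] ⊗ [4, 6] and rank(T) ≤ 1.
Equivalently every frontal slice T[:,:,k] is c[k] times the rank-1 matrix [0, 1] ⊗ [2, -3]. So T has rank 1 (it is nonzero).

Yes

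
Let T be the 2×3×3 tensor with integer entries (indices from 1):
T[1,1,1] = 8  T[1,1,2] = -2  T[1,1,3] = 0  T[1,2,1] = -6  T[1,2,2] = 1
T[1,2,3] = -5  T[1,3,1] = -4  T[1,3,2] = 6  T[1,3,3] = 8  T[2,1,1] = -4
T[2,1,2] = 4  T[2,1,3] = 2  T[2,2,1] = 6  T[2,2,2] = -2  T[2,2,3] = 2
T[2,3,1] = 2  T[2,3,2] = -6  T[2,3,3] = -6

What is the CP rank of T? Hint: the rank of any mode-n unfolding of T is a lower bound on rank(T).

3

Lower bound: in the mode-3 unfolding of T (rows indexed by k, columns by (i,j)) the 3×3 minor on rows k ∈ {1, 2, 3}, columns (i,j) ∈ {(1,1), (1,2), (1,3)} is det [[8, -6, -4], [-2, 1, 6], [0, -5, 8]] = 168 ≠ 0, so that unfolding has rank ≥ 3 and hence rank(T) ≥ 3 (CP rank is at least every unfolding rank, though it can be larger).
Upper bound: T is a sum of 3 rank-1 terms, T = [1, -1] ∘ [1, -1, -1] ∘ [4, -4, -2] + [1, 0] ∘ [2, 1, -2] ∘ [2, 1, 1] + [2, -1] ∘ [0, 1, -1] ∘ [-2, -2, -4] (one valid choice — decompositions are not unique — normalised so each a, b is primitive with positive first nonzero entry; check it by expanding all entries), so rank(T) ≤ 3.
These bounds meet, so rank(T) = 3.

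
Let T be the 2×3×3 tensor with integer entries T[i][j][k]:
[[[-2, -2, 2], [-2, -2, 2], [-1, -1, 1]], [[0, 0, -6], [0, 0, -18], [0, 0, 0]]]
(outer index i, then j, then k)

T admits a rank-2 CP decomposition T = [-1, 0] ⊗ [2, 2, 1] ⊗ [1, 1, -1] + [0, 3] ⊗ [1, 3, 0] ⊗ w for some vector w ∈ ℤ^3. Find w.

w = [0, 0, -2]

Subtract the known terms from T to get the rank-1 residual R = [0, 3] ⊗ [1, 3, 0] ⊗ w, so R[i,j,k] = a[i]·b[j]·w[k]. Pick indices with nonzero a[1]·b[0] = (3)·(1) = 3. Only the fibre through (1,0,·) is needed: R[1,0,:] = T[1,0,:] − Σₗ aₗ[1]bₗ[0]cₗ = [0, 0, -6] − (0)·(2)·[1, 1, -1] = [0, 0, -6]. Then w[k] = R[1,0,k] / 3 for each k, giving w = [0, 0, -6] / 3 = [0, 0, -2].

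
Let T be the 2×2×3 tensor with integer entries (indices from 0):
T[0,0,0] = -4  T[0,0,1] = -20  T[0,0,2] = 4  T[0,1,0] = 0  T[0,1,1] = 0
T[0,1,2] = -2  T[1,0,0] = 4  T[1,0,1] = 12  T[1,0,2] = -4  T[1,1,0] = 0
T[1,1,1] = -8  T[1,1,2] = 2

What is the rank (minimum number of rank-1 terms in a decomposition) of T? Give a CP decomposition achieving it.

Lower bound: the mode-3 unfolding of T (rows indexed by k, columns by (i,j) = (0,0), (0,1), (1,0), (1,1)) is [[-4, 0, 4, 0], [-20, 0, 12, -8], [4, -2, -4, 2]].
There the 3×3 minor on rows k ∈ {0, 1, 2}, columns (i,j) ∈ {(0,0), (0,1), (1,0)} is det [[-4, 0, 4], [-20, 0, 12], [4, -2, -4]] = 64 ≠ 0, so this unfolding has rank ≥ 3; CP rank is at least every unfolding rank, so rank(T) ≥ 3. (Unfolding ranks only ever bound the CP rank from below — rank(T) can be strictly larger than all of them — so the matching upper bound has to come from an explicit 3-term decomposition.)
Upper bound: T is a sum of 3 rank-1 terms, T = [1, -1] ⊗ [1, 0] ⊗ [-4, -8, 0] + [1, -1] ⊗ [2, -1] ⊗ [0, -4, 2] + [1, 1] ⊗ [1, 1] ⊗ [0, -4, 0] (one valid choice — decompositions are not unique — normalised so each a, b is primitive with positive first nonzero entry; check it by expanding all entries), so rank(T) ≤ 3.
These bounds meet, so rank(T) = 3.
Check entry T[1,1,1] = -8: (-1)·(0)·(-8) + (-1)·(-1)·(-4) + (1)·(1)·(-4) = -8.

rank(T) = 3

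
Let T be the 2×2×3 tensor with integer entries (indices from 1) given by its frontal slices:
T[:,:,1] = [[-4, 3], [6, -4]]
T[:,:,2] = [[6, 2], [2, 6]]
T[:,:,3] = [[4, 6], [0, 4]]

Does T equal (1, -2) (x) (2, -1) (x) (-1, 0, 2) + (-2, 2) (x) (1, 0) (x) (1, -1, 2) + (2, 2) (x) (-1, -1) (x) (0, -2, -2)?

Reconstruct entry (1,2,1) from the claimed factors: Σₗ aₗ[1]bₗ[2]cₗ[1] = (1)·(-1)·(-1) + (-2)·(0)·(1) + (2)·(-1)·(0) = 1, but T[1,2,1] = 3. The claim is false.

No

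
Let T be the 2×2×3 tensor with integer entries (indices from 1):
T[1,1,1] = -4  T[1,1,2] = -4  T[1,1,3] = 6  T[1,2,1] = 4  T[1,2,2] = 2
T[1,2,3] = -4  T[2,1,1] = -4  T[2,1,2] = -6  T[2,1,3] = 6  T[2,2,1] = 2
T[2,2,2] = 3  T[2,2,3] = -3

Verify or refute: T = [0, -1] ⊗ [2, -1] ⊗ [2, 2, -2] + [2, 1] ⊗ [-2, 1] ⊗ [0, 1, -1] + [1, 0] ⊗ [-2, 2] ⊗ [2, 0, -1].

Reconstruct entrywise from the claimed factors. For example, T[2,2,1] = 2 and Σₗ aₗ[2]bₗ[2]cₗ[1] = (-1)·(-1)·(2) + (1)·(1)·(0) + (0)·(2)·(2) = 2; checking all 12 entries, every one matches. The claim holds.

Yes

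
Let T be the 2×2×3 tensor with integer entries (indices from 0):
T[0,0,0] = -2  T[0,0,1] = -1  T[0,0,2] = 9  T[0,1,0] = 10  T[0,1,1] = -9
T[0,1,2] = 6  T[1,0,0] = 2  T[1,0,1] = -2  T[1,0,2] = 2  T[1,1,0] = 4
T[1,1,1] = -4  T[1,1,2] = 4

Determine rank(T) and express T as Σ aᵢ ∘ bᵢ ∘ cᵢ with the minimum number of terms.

rank(T) = 3

Lower bound: in the mode-3 unfolding of T (rows indexed by k, columns by (i,j)) the 3×3 minor on rows k ∈ {0, 1, 2}, columns (i,j) ∈ {(0,0), (0,1), (1,0)} is det [[-2, 10, 2], [-1, -9, -2], [9, 6, 2]] = 2 ≠ 0, so that unfolding has rank ≥ 3 and hence rank(T) ≥ 3 (CP rank is at least every unfolding rank, though it can be larger).
Upper bound: T is a sum of 3 rank-1 terms, T = (1, 0) ∘ (1, 0) ∘ (-2, 1, 1) + (1, 0) ∘ (2, -1) ∘ (-2, 1, 2) + (2, 1) ∘ (1, 2) ∘ (2, -2, 2) (one valid choice — decompositions are not unique — normalised so each a, b is primitive with positive first nonzero entry; check it by expanding all entries), so rank(T) ≤ 3.
These bounds meet, so rank(T) = 3.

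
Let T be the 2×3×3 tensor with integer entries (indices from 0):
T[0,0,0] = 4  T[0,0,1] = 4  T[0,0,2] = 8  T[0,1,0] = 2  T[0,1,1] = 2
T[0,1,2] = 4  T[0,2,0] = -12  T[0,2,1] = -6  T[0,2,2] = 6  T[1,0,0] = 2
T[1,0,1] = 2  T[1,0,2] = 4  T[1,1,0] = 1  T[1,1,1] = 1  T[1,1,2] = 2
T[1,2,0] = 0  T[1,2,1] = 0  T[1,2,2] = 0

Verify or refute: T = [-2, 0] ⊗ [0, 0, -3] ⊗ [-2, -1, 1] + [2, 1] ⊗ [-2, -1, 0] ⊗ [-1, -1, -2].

Yes

Reconstruct entrywise from the claimed factors. For example, T[1,1,1] = 1 and Σₗ aₗ[1]bₗ[1]cₗ[1] = (0)·(0)·(-1) + (1)·(-1)·(-1) = 1; checking all 18 entries, every one matches. The claim holds.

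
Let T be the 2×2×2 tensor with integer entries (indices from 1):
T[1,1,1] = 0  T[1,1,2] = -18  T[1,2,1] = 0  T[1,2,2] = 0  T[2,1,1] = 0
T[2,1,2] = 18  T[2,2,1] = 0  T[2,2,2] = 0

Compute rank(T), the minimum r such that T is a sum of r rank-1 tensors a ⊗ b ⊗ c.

1

Lower bound: T ≠ 0 (e.g. T[1,1,2] = -18), so rank(T) ≥ 1.
Upper bound: if T = a ⊗ b ⊗ c then every fibre of T is a multiple of the corresponding factor, so read the factors off the fibres through the nonzero entry T[1,1,2] = -18.
The mode-1 fibre T[:,1,2] = [-18, 18] gives a = [1, -1] (primitive direction); the mode-2 fibre T[1,:,2] = [-18, 0] gives b = [1, 0]; then c[k] = T[1,1,k] / (a[1]·b[1]) = [0, -18] / 1 = [0, -18].
Expanding [1, -1] ⊗ [1, 0] ⊗ [0, -18] reproduces all 8 entries of T, so T = [1, -1] ⊗ [1, 0] ⊗ [0, -18] and rank(T) ≤ 1.
These bounds meet, so rank(T) = 1.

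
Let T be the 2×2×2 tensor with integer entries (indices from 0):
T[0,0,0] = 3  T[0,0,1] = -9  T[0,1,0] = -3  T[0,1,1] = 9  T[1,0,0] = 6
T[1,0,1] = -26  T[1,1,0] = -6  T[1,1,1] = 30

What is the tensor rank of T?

Lower bound: in the mode-1 unfolding of T (rows indexed by i, columns by (j,k)) the 2×2 minor on rows i ∈ {0, 1}, columns (j,k) ∈ {(0,0), (0,1)} is det [[3, -9], [6, -26]] = -24 ≠ 0, so that unfolding has rank ≥ 2 and hence rank(T) ≥ 2 (CP rank is at least every unfolding rank, though it can be larger).
Upper bound: with S_k = T[:,:,k], the two rank-1 terms a₁b₁ᵀ, a₂b₂ᵀ are the rank-1 members of the pencil x·S₀ + y·S₁.
det(x·S₀ + y·S₁) is 12·xy − 36·y² = 12·(x − 3·y)(y), vanishing at (x:y) = (3:1) and (1:0).
M₁ = 3·S₀ + S₁ = [[0, 0], [-8, 12]] = (-4)·(0, 1)(2, -3)ᵀ and M₂ = S₀ = [[3, -3], [6, -6]] = 3·(1, 2)(1, -1)ᵀ, so take a₁ = (0, 1), b₁ = (2, -3), a₂ = (1, 2), b₂ = (1, -1).
Each slice is an integer combination of E₁ = a₁b₁ᵀ and E₂ = a₂b₂ᵀ: S₀ = 3·E₂, S₁ = −4·E₁ − 9·E₂; reading off coefficients, c₁ = (0, -4) and c₂ = (3, -9).
Hence T = (0, 1) ∘ (2, -3) ∘ (0, -4) + (1, 2) ∘ (1, -1) ∘ (3, -9), so rank(T) ≤ 2.
These bounds meet, so rank(T) = 2.

2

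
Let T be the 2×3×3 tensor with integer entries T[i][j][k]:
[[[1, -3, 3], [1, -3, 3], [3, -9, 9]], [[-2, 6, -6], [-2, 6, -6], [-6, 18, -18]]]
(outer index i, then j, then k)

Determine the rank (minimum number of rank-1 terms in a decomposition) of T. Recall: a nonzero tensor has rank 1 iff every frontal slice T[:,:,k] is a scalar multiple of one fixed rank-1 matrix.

Lower bound: T ≠ 0 (e.g. T[0,0,0] = 1), so rank(T) ≥ 1.
Upper bound: if T = a (x) b (x) c then every fibre of T is a multiple of the corresponding factor, so read the factors off the fibres through the nonzero entry T[0,0,0] = 1.
The mode-1 fibre T[:,0,0] = [1, -2] gives a = [1, -2] (primitive direction); the mode-2 fibre T[0,:,0] = [1, 1, 3] gives b = [1, 1, 3]; then c[k] = T[0,0,k] / (a[0]·b[0]) = [1, -3, 3] / 1 = [1, -3, 3].
Expanding [1, -2] (x) [1, 1, 3] (x) [1, -3, 3] reproduces all 18 entries of T, so T = [1, -2] (x) [1, 1, 3] (x) [1, -3, 3] and rank(T) ≤ 1.
These bounds meet, so rank(T) = 1.

1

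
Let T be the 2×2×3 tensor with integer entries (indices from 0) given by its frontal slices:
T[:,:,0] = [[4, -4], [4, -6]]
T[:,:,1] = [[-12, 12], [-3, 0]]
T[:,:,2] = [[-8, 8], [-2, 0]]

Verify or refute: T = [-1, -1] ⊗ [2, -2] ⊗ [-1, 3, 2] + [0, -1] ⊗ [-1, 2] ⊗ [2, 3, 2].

No

Reconstruct entry (0,0,0) from the claimed factors: Σₗ aₗ[0]bₗ[0]cₗ[0] = (-1)·(2)·(-1) + (0)·(-1)·(2) = 2, but T[0,0,0] = 4. The claim is false.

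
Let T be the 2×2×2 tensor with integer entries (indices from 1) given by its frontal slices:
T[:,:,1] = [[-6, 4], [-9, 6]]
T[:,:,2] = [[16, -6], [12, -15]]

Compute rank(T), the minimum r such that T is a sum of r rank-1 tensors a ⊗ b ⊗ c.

Lower bound: the mode-1 unfolding of T (rows indexed by i, columns by (j,k) = (1,1), (1,2), (2,1), (2,2)) is [[-6, 16, 4, -6], [-9, 12, 6, -15]].
There the 2×2 minor on rows i ∈ {1, 2}, columns (j,k) ∈ {(1,1), (1,2)} is det [[-6, 16], [-9, 12]] = 72 ≠ 0, so this unfolding has rank ≥ 2; CP rank is at least every unfolding rank, so rank(T) ≥ 2. (Unfolding ranks only ever bound the CP rank from below — rank(T) can be strictly larger than all of them — so the matching upper bound has to come from an explicit 2-term decomposition.)
Upper bound — finding two terms. Write S_k = T[:,:,k] for the frontal slices: S₁ = [[-6, 4], [-9, 6]], S₂ = [[16, -6], [12, -15]].
If T = a₁ ⊗ b₁ ⊗ c₁ + a₂ ⊗ b₂ ⊗ c₂ then each S_k = c₁[k]·a₁b₁ᵀ + c₂[k]·a₂b₂ᵀ. S₁ and S₂ are linearly independent, so a₁b₁ᵀ and a₂b₂ᵀ must span the same plane of matrices: they are the rank-1 matrices of the form x·S₁ + y·S₂.
det(x·S₁ + y·S₂) is 84·xy − 168·y² = 84·(x − 2·y)(y), vanishing at (x:y) = (2:1) and (1:0).
M₁ = 2·S₁ + S₂ = [[4, 2], [-6, -3]] = [2, -3][2, 1]ᵀ and M₂ = S₁ = [[-6, 4], [-9, 6]] = −[2, 3][3, -2]ᵀ, so take a₁ = [2, -3], b₁ = [2, 1], a₂ = [2, 3], b₂ = [3, -2].
Each slice is an integer combination of E₁ = a₁b₁ᵀ and E₂ = a₂b₂ᵀ: S₁ = −E₂, S₂ = E₁ + 2·E₂; reading off coefficients, c₁ = [0, 1] and c₂ = [-1, 2].
Hence T = [2, -3] ⊗ [2, 1] ⊗ [0, 1] + [2, 3] ⊗ [3, -2] ⊗ [-1, 2], so rank(T) ≤ 2.
These bounds meet, so rank(T) = 2.
Check entry T[1,2,2] = -6: (2)·(1)·(1) + (2)·(-2)·(2) = -6.

2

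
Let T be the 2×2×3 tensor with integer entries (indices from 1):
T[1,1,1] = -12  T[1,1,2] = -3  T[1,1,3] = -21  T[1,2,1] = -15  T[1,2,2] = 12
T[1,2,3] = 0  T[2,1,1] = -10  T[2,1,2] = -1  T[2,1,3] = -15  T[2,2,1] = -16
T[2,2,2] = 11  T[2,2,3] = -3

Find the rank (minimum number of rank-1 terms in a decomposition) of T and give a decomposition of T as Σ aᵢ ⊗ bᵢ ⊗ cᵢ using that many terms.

Lower bound: the mode-3 unfolding of T (rows indexed by k, columns by (i,j) = (1,1), (1,2), (2,1), (2,2)) is [[-12, -15, -10, -16], [-3, 12, -1, 11], [-21, 0, -15, -3]].
There the 2×2 minor on rows k ∈ {1, 2}, columns (i,j) ∈ {(1,1), (1,2)} is det [[-12, -15], [-3, 12]] = -189 ≠ 0, so this unfolding has rank ≥ 2; CP rank is at least every unfolding rank, so rank(T) ≥ 2. (This is only a lower bound: in general the CP rank may exceed every unfolding rank, so we still need to exhibit 2 rank-1 terms summing to T.)
Upper bound — finding two terms. Write S_k = T[:,:,k] for the frontal slices: S₁ = [[-12, -15], [-10, -16]], S₂ = [[-3, 12], [-1, 11]], S₃ = [[-21, 0], [-15, -3]].
If T = a₁ ⊗ b₁ ⊗ c₁ + a₂ ⊗ b₂ ⊗ c₂ then each S_k = c₁[k]·a₁b₁ᵀ + c₂[k]·a₂b₂ᵀ. S₁ and S₂ are linearly independent, so a₁b₁ᵀ and a₂b₂ᵀ must span the same plane of matrices: they are the rank-1 matrices of the form x·S₁ + y·S₂.
det(x·S₁ + y·S₂) is 42·x² + 21·xy − 21·y² = 21·(2·x − y)(x + y), vanishing at (x:y) = (1:2) and (1:-1).
M₁ = S₁ + 2·S₂ = [[-18, 9], [-12, 6]] = (-3)·[3, 2][2, -1]ᵀ and M₂ = S₁ − S₂ = [[-9, -27], [-9, -27]] = (-9)·[1, 1][1, 3]ᵀ, so take a₁ = [3, 2], b₁ = [2, -1], a₂ = [1, 1], b₂ = [1, 3].
Each slice is an integer combination of E₁ = a₁b₁ᵀ and E₂ = a₂b₂ᵀ: S₁ = −E₁ − 6·E₂, S₂ = −E₁ + 3·E₂, S₃ = −3·E₁ − 3·E₂; reading off coefficients, c₁ = [-1, -1, -3] and c₂ = [-6, 3, -3].
Hence T = [3, 2] ⊗ [2, -1] ⊗ [-1, -1, -3] + [1, 1] ⊗ [1, 3] ⊗ [-6, 3, -3], so rank(T) ≤ 2.
These bounds meet, so rank(T) = 2.

rank(T) = 2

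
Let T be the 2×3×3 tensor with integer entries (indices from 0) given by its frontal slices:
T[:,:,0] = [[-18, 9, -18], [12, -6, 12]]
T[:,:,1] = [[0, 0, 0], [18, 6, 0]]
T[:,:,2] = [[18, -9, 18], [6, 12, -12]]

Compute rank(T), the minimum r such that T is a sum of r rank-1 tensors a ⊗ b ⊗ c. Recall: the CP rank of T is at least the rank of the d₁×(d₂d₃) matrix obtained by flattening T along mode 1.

Lower bound: in the mode-3 unfolding of T (rows indexed by k, columns by (i,j)) the 2×2 minor on rows k ∈ {0, 1}, columns (i,j) ∈ {(0,0), (1,0)} is det [[-18, 12], [0, 18]] = -324 ≠ 0, so that unfolding has rank ≥ 2 and hence rank(T) ≥ 2 (CP rank is at least every unfolding rank, though it can be larger).
Upper bound: with S_k = T[:,:,k], the two rank-1 terms a₁b₁ᵀ, a₂b₂ᵀ are the rank-1 members of the pencil x·S₀ + y·S₁.
The 2×2 minor of x·S₀ + y·S₁ on rows {0,1}, columns {0,1} is −270·xy = (-270)·(y)(x), vanishing at (x:y) = (1:0) and (0:1).
M₁ = S₀ = [[-18, 9, -18], [12, -6, 12]] = (-3)·[3, -2][2, -1, 2]ᵀ and M₂ = S₁ = [[0, 0, 0], [18, 6, 0]] = 6·[0, 1][3, 1, 0]ᵀ, so take a₁ = [3, -2], b₁ = [2, -1, 2], a₂ = [0, 1], b₂ = [3, 1, 0].
Each slice is an integer combination of E₁ = a₁b₁ᵀ and E₂ = a₂b₂ᵀ: S₀ = −3·E₁, S₁ = 6·E₂, S₂ = 3·E₁ + 6·E₂; reading off coefficients, c₁ = [-3, 0, 3] and c₂ = [0, 6, 6].
Hence T = [3, -2] ⊗ [2, -1, 2] ⊗ [-3, 0, 3] + [0, 1] ⊗ [3, 1, 0] ⊗ [0, 6, 6], so rank(T) ≤ 2.
These bounds meet, so rank(T) = 2.

2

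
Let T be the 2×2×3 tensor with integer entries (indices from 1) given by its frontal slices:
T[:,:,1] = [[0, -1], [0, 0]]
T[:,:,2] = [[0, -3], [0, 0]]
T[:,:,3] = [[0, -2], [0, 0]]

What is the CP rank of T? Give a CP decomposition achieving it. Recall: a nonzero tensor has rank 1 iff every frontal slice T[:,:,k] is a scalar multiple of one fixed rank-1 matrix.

Lower bound: T ≠ 0 (e.g. T[1,2,1] = -1), so rank(T) ≥ 1.
Upper bound: if T = a ∘ b ∘ c then every fibre of T is a multiple of the corresponding factor, so read the factors off the fibres through the nonzero entry T[1,2,1] = -1.
The mode-1 fibre T[:,2,1] = [-1, 0] gives a = (1, 0) (primitive direction); the mode-2 fibre T[1,:,1] = [0, -1] gives b = (0, 1); then c[k] = T[1,2,k] / (a[1]·b[2]) = [-1, -3, -2] / 1 = (-1, -3, -2).
Expanding (1, 0) ∘ (0, 1) ∘ (-1, -3, -2) reproduces all 12 entries of T, so T = (1, 0) ∘ (0, 1) ∘ (-1, -3, -2) and rank(T) ≤ 1.
These bounds meet, so rank(T) = 1.
Check entry T[2,2,3] = 0: (0)·(1)·(-2) = 0.

rank(T) = 1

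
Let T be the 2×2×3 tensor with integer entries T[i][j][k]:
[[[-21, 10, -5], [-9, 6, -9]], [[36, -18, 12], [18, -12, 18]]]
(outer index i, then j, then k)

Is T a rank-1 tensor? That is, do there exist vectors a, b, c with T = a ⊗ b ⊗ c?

No

The mode-2 unfolding of T (rows indexed by j, columns by (i,k) = (0,0), (0,1), (0,2), (1,0), (1,1), (1,2)) is [[-21, 10, -5, 36, -18, 12], [-9, 6, -9, 18, -12, 18]].
There the 2×2 minor on rows j ∈ {0, 1}, columns (i,k) ∈ {(0,0), (0,1)} is det [[-21, 10], [-9, 6]] = -36 ≠ 0, so this unfolding has rank ≥ 2; CP rank is at least every unfolding rank, so rank(T) ≥ 2.
In particular rank(T) ≥ 2 > 1, so T is not rank-1.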